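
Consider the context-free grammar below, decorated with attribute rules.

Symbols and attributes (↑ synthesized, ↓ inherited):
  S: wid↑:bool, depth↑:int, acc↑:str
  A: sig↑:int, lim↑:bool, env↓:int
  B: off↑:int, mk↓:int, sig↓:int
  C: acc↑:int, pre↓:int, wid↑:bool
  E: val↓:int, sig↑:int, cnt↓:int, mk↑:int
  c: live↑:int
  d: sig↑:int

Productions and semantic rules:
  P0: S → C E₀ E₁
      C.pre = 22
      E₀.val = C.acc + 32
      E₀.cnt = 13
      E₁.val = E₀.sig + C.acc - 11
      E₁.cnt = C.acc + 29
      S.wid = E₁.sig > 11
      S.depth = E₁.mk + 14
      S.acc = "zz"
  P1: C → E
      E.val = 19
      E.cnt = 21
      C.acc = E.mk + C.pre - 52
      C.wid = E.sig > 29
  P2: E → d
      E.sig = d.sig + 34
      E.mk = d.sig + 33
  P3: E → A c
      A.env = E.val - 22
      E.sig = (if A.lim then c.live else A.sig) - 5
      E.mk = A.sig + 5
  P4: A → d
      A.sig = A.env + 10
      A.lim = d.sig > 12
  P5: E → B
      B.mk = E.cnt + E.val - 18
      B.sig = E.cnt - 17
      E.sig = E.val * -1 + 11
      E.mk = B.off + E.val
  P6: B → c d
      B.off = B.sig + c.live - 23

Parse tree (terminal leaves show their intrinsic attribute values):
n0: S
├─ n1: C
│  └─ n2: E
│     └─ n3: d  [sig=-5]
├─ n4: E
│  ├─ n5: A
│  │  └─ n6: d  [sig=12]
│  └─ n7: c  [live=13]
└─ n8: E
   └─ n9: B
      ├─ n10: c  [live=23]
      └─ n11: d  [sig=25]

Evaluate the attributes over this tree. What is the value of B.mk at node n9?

9

1. n1.pre = 22  [22]
2. n2.val = 19  [19]
3. n2.cnt = 21  [21]
4. n3.sig = -5  [terminal]
5. n2.sig = 29  [d.sig + 34]
6. n2.mk = 28  [d.sig + 33]
7. n1.acc = -2  [E.mk + C.pre - 52]
8. n1.wid = false  [E.sig > 29]
9. n4.val = 30  [C.acc + 32]
10. n4.cnt = 13  [13]
11. n5.env = 8  [E.val - 22]
12. n6.sig = 12  [terminal]
13. n5.sig = 18  [A.env + 10]
14. n5.lim = false  [d.sig > 12]
15. n7.live = 13  [terminal]
16. n4.sig = 13  [(if A.lim then c.live else A.sig) - 5]
17. n4.mk = 23  [A.sig + 5]
18. n8.val = 0  [E₀.sig + C.acc - 11]
19. n8.cnt = 27  [C.acc + 29]
20. n9.mk = 9  [E.cnt + E.val - 18]
21. n9.sig = 10  [E.cnt - 17]
22. n10.live = 23  [terminal]
23. n11.sig = 25  [terminal]
24. n9.off = 10  [B.sig + c.live - 23]
25. n8.sig = 11  [E.val * -1 + 11]
26. n8.mk = 10  [B.off + E.val]
27. n0.wid = false  [E₁.sig > 11]
28. n0.depth = 24  [E₁.mk + 14]
29. n0.acc = "zz"  ["zz"]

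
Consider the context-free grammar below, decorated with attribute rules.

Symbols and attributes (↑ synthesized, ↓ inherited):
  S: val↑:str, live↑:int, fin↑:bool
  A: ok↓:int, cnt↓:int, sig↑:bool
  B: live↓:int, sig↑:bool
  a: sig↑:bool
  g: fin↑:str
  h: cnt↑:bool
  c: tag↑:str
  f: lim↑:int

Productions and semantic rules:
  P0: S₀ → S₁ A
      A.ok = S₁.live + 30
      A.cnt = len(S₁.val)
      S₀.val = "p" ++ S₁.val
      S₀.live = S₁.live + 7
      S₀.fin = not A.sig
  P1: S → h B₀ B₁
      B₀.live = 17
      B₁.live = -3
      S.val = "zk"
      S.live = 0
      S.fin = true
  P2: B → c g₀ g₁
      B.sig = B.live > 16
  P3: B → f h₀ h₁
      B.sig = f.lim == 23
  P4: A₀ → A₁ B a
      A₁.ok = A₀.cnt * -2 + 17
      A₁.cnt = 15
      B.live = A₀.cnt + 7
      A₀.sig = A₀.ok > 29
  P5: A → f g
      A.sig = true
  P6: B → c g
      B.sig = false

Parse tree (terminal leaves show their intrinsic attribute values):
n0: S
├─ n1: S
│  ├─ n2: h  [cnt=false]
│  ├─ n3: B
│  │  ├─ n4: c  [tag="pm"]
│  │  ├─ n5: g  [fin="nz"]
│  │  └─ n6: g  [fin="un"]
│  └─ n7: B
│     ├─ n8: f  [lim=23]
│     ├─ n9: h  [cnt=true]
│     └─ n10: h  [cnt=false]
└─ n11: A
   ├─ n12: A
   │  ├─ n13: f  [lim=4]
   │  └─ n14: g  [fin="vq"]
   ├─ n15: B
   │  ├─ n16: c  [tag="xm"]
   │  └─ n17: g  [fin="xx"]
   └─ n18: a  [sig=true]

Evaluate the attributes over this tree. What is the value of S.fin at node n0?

false

1. n2.cnt = false  [terminal]
2. n3.live = 17  [17]
3. n4.tag = "pm"  [terminal]
4. n5.fin = "nz"  [terminal]
5. n6.fin = "un"  [terminal]
6. n3.sig = true  [B.live > 16]
7. n7.live = -3  [-3]
8. n8.lim = 23  [terminal]
9. n9.cnt = true  [terminal]
10. n10.cnt = false  [terminal]
11. n7.sig = true  [f.lim == 23]
12. n1.val = "zk"  ["zk"]
13. n1.live = 0  [0]
14. n1.fin = true  [true]
15. n11.ok = 30  [S₁.live + 30]
16. n11.cnt = 2  [len(S₁.val)]
17. n12.ok = 13  [A₀.cnt * -2 + 17]
18. n12.cnt = 15  [15]
19. n13.lim = 4  [terminal]
20. n14.fin = "vq"  [terminal]
21. n12.sig = true  [true]
22. n15.live = 9  [A₀.cnt + 7]
23. n16.tag = "xm"  [terminal]
24. n17.fin = "xx"  [terminal]
25. n15.sig = false  [false]
26. n18.sig = true  [terminal]
27. n11.sig = true  [A₀.ok > 29]
28. n0.val = "pzk"  ["p" ++ S₁.val]
29. n0.live = 7  [S₁.live + 7]
30. n0.fin = false  [not A.sig]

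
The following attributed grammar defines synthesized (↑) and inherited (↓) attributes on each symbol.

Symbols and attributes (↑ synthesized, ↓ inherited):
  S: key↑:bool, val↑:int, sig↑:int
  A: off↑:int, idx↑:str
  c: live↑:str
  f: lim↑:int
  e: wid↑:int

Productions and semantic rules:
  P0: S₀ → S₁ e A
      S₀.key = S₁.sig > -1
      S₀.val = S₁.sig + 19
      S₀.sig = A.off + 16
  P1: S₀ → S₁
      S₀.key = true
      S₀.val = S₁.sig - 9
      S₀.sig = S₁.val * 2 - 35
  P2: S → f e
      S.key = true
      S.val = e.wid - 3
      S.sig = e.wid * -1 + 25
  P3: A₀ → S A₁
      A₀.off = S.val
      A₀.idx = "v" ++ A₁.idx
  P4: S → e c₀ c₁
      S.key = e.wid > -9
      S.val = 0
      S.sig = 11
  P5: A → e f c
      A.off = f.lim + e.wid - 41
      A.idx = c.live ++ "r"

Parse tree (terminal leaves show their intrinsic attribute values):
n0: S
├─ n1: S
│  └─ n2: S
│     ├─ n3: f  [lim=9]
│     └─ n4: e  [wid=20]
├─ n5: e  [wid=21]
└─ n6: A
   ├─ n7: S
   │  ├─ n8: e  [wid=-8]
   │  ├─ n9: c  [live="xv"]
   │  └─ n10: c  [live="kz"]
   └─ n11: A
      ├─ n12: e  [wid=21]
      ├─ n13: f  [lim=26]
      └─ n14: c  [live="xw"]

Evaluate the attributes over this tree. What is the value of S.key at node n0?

false

1. n3.lim = 9  [terminal]
2. n4.wid = 20  [terminal]
3. n2.key = true  [true]
4. n2.val = 17  [e.wid - 3]
5. n2.sig = 5  [e.wid * -1 + 25]
6. n1.key = true  [true]
7. n1.val = -4  [S₁.sig - 9]
8. n1.sig = -1  [S₁.val * 2 - 35]
9. n5.wid = 21  [terminal]
10. n8.wid = -8  [terminal]
11. n9.live = "xv"  [terminal]
12. n10.live = "kz"  [terminal]
13. n7.key = true  [e.wid > -9]
14. n7.val = 0  [0]
15. n7.sig = 11  [11]
16. n12.wid = 21  [terminal]
17. n13.lim = 26  [terminal]
18. n14.live = "xw"  [terminal]
19. n11.off = 6  [f.lim + e.wid - 41]
20. n11.idx = "xwr"  [c.live ++ "r"]
21. n6.off = 0  [S.val]
22. n6.idx = "vxwr"  ["v" ++ A₁.idx]
23. n0.key = false  [S₁.sig > -1]
24. n0.val = 18  [S₁.sig + 19]
25. n0.sig = 16  [A.off + 16]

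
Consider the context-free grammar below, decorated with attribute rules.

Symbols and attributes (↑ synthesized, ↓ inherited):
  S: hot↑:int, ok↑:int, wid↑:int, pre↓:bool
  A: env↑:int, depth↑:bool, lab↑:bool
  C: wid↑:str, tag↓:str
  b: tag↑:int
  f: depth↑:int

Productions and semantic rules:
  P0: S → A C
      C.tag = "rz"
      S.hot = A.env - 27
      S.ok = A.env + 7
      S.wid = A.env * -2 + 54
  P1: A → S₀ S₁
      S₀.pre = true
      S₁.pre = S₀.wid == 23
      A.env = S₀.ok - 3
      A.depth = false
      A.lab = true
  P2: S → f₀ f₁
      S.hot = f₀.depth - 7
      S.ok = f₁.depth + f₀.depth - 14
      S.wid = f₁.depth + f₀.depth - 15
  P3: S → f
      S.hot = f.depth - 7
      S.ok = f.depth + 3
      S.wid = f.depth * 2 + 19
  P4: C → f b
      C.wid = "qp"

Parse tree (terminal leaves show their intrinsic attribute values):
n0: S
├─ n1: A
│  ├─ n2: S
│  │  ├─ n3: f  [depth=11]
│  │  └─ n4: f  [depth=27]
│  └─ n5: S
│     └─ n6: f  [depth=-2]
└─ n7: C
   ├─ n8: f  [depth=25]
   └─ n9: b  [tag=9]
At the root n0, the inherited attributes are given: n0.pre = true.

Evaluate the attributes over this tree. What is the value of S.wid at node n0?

1. n0.pre = true  [given at root]
2. n2.pre = true  [true]
3. n3.depth = 11  [terminal]
4. n4.depth = 27  [terminal]
5. n2.hot = 4  [f₀.depth - 7]
6. n2.ok = 24  [f₁.depth + f₀.depth - 14]
7. n2.wid = 23  [f₁.depth + f₀.depth - 15]
8. n5.pre = true  [S₀.wid == 23]
9. n6.depth = -2  [terminal]
10. n5.hot = -9  [f.depth - 7]
11. n5.ok = 1  [f.depth + 3]
12. n5.wid = 15  [f.depth * 2 + 19]
13. n1.env = 21  [S₀.ok - 3]
14. n1.depth = false  [false]
15. n1.lab = true  [true]
16. n7.tag = "rz"  ["rz"]
17. n8.depth = 25  [terminal]
18. n9.tag = 9  [terminal]
19. n7.wid = "qp"  ["qp"]
20. n0.hot = -6  [A.env - 27]
21. n0.ok = 28  [A.env + 7]
22. n0.wid = 12  [A.env * -2 + 54]

12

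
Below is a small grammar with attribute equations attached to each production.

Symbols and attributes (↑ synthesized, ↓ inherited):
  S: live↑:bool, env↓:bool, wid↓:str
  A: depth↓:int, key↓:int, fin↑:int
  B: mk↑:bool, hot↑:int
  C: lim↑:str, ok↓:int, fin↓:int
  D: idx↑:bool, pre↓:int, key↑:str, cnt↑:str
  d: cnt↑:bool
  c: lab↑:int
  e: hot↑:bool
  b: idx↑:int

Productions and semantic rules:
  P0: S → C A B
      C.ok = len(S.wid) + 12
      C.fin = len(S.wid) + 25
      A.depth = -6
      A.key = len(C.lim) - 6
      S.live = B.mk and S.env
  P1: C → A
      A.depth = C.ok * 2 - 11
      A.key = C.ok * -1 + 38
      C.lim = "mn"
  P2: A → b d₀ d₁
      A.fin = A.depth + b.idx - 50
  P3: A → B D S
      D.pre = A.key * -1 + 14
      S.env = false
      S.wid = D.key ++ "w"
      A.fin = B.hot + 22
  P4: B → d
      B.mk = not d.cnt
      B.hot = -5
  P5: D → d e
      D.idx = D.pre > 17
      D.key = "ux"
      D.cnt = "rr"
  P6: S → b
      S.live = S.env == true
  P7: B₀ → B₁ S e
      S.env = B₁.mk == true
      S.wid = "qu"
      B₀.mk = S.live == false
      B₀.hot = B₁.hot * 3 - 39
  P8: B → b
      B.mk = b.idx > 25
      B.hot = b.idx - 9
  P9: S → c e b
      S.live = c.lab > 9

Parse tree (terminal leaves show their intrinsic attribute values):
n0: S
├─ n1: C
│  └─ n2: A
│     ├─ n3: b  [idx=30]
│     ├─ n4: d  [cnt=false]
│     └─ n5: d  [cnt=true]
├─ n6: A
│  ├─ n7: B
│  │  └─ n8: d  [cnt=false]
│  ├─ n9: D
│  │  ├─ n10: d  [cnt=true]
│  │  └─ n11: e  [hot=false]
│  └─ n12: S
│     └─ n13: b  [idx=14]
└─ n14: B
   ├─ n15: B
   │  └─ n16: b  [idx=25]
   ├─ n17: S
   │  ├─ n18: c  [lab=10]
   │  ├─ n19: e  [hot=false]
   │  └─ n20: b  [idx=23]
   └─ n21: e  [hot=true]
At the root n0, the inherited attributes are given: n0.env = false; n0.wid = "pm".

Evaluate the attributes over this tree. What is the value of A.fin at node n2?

-3

1. n0.env = false  [given at root]
2. n0.wid = "pm"  [given at root]
3. n1.ok = 14  [len(S.wid) + 12]
4. n1.fin = 27  [len(S.wid) + 25]
5. n2.depth = 17  [C.ok * 2 - 11]
6. n2.key = 24  [C.ok * -1 + 38]
7. n3.idx = 30  [terminal]
8. n4.cnt = false  [terminal]
9. n5.cnt = true  [terminal]
10. n2.fin = -3  [A.depth + b.idx - 50]
11. n1.lim = "mn"  ["mn"]
12. n6.depth = -6  [-6]
13. n6.key = -4  [len(C.lim) - 6]
14. n8.cnt = false  [terminal]
15. n7.mk = true  [not d.cnt]
16. n7.hot = -5  [-5]
17. n9.pre = 18  [A.key * -1 + 14]
18. n10.cnt = true  [terminal]
19. n11.hot = false  [terminal]
20. n9.idx = true  [D.pre > 17]
21. n9.key = "ux"  ["ux"]
22. n9.cnt = "rr"  ["rr"]
23. n12.env = false  [false]
24. n12.wid = "uxw"  [D.key ++ "w"]
25. n13.idx = 14  [terminal]
26. n12.live = false  [S.env == true]
27. n6.fin = 17  [B.hot + 22]
28. n16.idx = 25  [terminal]
29. n15.mk = false  [b.idx > 25]
30. n15.hot = 16  [b.idx - 9]
31. n17.env = false  [B₁.mk == true]
32. n17.wid = "qu"  ["qu"]
33. n18.lab = 10  [terminal]
34. n19.hot = false  [terminal]
35. n20.idx = 23  [terminal]
36. n17.live = true  [c.lab > 9]
37. n21.hot = true  [terminal]
38. n14.mk = false  [S.live == false]
39. n14.hot = 9  [B₁.hot * 3 - 39]
40. n0.live = false  [B.mk and S.env]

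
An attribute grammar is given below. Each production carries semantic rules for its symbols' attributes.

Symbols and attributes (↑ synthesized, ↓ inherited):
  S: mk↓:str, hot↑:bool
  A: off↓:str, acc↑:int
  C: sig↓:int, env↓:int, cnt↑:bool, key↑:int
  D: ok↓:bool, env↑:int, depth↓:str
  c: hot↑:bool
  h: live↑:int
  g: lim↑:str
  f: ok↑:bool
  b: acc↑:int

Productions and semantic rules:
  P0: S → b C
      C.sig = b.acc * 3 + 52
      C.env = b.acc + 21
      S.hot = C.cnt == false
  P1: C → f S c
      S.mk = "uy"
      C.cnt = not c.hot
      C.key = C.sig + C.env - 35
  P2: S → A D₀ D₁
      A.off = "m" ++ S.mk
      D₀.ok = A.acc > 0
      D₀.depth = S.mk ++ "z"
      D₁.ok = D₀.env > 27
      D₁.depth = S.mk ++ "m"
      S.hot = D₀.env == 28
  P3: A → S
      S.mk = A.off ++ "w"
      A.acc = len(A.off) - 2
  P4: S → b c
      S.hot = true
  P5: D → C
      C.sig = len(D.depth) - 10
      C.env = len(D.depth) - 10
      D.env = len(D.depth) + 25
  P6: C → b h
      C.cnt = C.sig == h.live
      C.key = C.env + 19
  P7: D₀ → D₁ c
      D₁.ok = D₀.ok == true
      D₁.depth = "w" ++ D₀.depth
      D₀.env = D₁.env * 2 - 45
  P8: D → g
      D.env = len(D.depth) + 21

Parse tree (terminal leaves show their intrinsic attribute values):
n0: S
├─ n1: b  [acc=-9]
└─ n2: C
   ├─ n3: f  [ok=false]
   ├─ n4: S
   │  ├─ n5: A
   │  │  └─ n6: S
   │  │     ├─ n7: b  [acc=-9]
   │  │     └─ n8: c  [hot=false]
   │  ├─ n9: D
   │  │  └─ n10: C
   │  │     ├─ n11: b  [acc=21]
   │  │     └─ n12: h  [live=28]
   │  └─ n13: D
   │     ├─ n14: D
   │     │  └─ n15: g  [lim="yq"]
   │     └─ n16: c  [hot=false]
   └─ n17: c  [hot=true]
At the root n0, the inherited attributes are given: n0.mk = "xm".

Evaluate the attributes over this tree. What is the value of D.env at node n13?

5

1. n0.mk = "xm"  [given at root]
2. n1.acc = -9  [terminal]
3. n2.sig = 25  [b.acc * 3 + 52]
4. n2.env = 12  [b.acc + 21]
5. n3.ok = false  [terminal]
6. n4.mk = "uy"  ["uy"]
7. n5.off = "muy"  ["m" ++ S.mk]
8. n6.mk = "muyw"  [A.off ++ "w"]
9. n7.acc = -9  [terminal]
10. n8.hot = false  [terminal]
11. n6.hot = true  [true]
12. n5.acc = 1  [len(A.off) - 2]
13. n9.ok = true  [A.acc > 0]
14. n9.depth = "uyz"  [S.mk ++ "z"]
15. n10.sig = -7  [len(D.depth) - 10]
16. n10.env = -7  [len(D.depth) - 10]
17. n11.acc = 21  [terminal]
18. n12.live = 28  [terminal]
19. n10.cnt = false  [C.sig == h.live]
20. n10.key = 12  [C.env + 19]
21. n9.env = 28  [len(D.depth) + 25]
22. n13.ok = true  [D₀.env > 27]
23. n13.depth = "uym"  [S.mk ++ "m"]
24. n14.ok = true  [D₀.ok == true]
25. n14.depth = "wuym"  ["w" ++ D₀.depth]
26. n15.lim = "yq"  [terminal]
27. n14.env = 25  [len(D.depth) + 21]
28. n16.hot = false  [terminal]
29. n13.env = 5  [D₁.env * 2 - 45]
30. n4.hot = true  [D₀.env == 28]
31. n17.hot = true  [terminal]
32. n2.cnt = false  [not c.hot]
33. n2.key = 2  [C.sig + C.env - 35]
34. n0.hot = true  [C.cnt == false]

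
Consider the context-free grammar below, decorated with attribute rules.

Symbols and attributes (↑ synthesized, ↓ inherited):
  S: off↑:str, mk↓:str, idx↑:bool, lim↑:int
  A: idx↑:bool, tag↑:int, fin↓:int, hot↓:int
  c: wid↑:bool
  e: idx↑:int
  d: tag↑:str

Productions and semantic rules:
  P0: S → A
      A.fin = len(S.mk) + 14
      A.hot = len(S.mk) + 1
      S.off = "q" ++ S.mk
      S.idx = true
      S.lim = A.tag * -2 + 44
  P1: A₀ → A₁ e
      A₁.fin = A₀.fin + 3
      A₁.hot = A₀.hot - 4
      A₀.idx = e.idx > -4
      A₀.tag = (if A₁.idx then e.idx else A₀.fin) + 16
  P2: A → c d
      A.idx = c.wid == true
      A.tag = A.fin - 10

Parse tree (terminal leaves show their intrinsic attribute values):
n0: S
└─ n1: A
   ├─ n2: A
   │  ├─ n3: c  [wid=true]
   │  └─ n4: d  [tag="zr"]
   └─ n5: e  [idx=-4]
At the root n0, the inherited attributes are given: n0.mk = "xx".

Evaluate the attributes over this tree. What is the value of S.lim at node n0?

20

1. n0.mk = "xx"  [given at root]
2. n1.fin = 16  [len(S.mk) + 14]
3. n1.hot = 3  [len(S.mk) + 1]
4. n2.fin = 19  [A₀.fin + 3]
5. n2.hot = -1  [A₀.hot - 4]
6. n3.wid = true  [terminal]
7. n4.tag = "zr"  [terminal]
8. n2.idx = true  [c.wid == true]
9. n2.tag = 9  [A.fin - 10]
10. n5.idx = -4  [terminal]
11. n1.idx = false  [e.idx > -4]
12. n1.tag = 12  [(if A₁.idx then e.idx else A₀.fin) + 16]
13. n0.off = "qxx"  ["q" ++ S.mk]
14. n0.idx = true  [true]
15. n0.lim = 20  [A.tag * -2 + 44]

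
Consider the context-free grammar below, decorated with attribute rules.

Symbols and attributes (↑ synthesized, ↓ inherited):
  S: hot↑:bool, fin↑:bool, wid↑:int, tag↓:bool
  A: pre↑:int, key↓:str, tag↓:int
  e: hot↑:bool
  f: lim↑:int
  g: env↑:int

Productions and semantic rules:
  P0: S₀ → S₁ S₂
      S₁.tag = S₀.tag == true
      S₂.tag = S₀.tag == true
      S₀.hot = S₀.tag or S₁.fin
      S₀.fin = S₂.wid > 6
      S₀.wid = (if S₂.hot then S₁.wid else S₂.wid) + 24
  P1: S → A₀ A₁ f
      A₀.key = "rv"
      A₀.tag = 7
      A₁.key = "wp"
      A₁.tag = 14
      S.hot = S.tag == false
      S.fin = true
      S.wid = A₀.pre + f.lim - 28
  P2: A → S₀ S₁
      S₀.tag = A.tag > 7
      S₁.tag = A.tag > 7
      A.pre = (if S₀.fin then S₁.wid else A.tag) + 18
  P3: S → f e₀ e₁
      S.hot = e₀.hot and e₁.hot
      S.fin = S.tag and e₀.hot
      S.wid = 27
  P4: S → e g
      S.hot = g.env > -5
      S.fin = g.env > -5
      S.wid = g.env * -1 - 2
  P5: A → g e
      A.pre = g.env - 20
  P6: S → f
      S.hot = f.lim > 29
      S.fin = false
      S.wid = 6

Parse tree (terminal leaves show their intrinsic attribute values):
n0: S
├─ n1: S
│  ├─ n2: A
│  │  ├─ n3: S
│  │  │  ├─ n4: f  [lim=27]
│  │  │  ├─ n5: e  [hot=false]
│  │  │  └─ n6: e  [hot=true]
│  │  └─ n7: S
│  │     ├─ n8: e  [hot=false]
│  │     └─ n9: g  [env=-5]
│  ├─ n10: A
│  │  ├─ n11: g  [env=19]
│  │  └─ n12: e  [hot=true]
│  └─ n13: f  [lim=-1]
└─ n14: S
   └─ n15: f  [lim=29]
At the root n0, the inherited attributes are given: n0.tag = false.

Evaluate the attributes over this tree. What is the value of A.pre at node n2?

25

1. n0.tag = false  [given at root]
2. n1.tag = false  [S₀.tag == true]
3. n2.key = "rv"  ["rv"]
4. n2.tag = 7  [7]
5. n3.tag = false  [A.tag > 7]
6. n4.lim = 27  [terminal]
7. n5.hot = false  [terminal]
8. n6.hot = true  [terminal]
9. n3.hot = false  [e₀.hot and e₁.hot]
10. n3.fin = false  [S.tag and e₀.hot]
11. n3.wid = 27  [27]
12. n7.tag = false  [A.tag > 7]
13. n8.hot = false  [terminal]
14. n9.env = -5  [terminal]
15. n7.hot = false  [g.env > -5]
16. n7.fin = false  [g.env > -5]
17. n7.wid = 3  [g.env * -1 - 2]
18. n2.pre = 25  [(if S₀.fin then S₁.wid else A.tag) + 18]
19. n10.key = "wp"  ["wp"]
20. n10.tag = 14  [14]
21. n11.env = 19  [terminal]
22. n12.hot = true  [terminal]
23. n10.pre = -1  [g.env - 20]
24. n13.lim = -1  [terminal]
25. n1.hot = true  [S.tag == false]
26. n1.fin = true  [true]
27. n1.wid = -4  [A₀.pre + f.lim - 28]
28. n14.tag = false  [S₀.tag == true]
29. n15.lim = 29  [terminal]
30. n14.hot = false  [f.lim > 29]
31. n14.fin = false  [false]
32. n14.wid = 6  [6]
33. n0.hot = true  [S₀.tag or S₁.fin]
34. n0.fin = false  [S₂.wid > 6]
35. n0.wid = 30  [(if S₂.hot then S₁.wid else S₂.wid) + 24]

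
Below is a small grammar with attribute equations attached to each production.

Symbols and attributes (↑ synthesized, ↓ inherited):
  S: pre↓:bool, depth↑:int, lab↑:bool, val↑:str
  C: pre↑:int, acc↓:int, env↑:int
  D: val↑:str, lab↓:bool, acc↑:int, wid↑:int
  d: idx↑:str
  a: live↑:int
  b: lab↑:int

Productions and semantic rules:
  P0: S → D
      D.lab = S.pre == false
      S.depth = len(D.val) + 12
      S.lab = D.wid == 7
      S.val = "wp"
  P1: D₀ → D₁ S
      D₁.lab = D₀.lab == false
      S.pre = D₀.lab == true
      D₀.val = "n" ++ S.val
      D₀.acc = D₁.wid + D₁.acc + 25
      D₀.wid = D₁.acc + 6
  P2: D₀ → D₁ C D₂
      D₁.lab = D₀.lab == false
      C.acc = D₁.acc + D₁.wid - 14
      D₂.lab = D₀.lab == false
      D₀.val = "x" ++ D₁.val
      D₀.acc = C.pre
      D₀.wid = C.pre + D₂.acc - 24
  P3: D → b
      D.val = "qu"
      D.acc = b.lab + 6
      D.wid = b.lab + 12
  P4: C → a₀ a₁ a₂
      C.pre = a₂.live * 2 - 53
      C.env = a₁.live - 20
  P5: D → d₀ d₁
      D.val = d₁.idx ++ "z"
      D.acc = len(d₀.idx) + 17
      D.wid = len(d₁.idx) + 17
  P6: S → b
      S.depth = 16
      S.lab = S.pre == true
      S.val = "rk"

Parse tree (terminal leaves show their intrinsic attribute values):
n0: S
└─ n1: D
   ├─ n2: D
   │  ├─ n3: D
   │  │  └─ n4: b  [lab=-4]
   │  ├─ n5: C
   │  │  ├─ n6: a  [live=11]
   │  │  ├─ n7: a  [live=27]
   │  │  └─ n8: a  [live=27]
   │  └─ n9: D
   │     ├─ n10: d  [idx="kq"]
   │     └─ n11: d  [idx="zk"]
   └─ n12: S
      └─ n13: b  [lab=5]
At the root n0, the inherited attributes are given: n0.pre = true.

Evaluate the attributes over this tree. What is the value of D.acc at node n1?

22

1. n0.pre = true  [given at root]
2. n1.lab = false  [S.pre == false]
3. n2.lab = true  [D₀.lab == false]
4. n3.lab = false  [D₀.lab == false]
5. n4.lab = -4  [terminal]
6. n3.val = "qu"  ["qu"]
7. n3.acc = 2  [b.lab + 6]
8. n3.wid = 8  [b.lab + 12]
9. n5.acc = -4  [D₁.acc + D₁.wid - 14]
10. n6.live = 11  [terminal]
11. n7.live = 27  [terminal]
12. n8.live = 27  [terminal]
13. n5.pre = 1  [a₂.live * 2 - 53]
14. n5.env = 7  [a₁.live - 20]
15. n9.lab = false  [D₀.lab == false]
16. n10.idx = "kq"  [terminal]
17. n11.idx = "zk"  [terminal]
18. n9.val = "zkz"  [d₁.idx ++ "z"]
19. n9.acc = 19  [len(d₀.idx) + 17]
20. n9.wid = 19  [len(d₁.idx) + 17]
21. n2.val = "xqu"  ["x" ++ D₁.val]
22. n2.acc = 1  [C.pre]
23. n2.wid = -4  [C.pre + D₂.acc - 24]
24. n12.pre = false  [D₀.lab == true]
25. n13.lab = 5  [terminal]
26. n12.depth = 16  [16]
27. n12.lab = false  [S.pre == true]
28. n12.val = "rk"  ["rk"]
29. n1.val = "nrk"  ["n" ++ S.val]
30. n1.acc = 22  [D₁.wid + D₁.acc + 25]
31. n1.wid = 7  [D₁.acc + 6]
32. n0.depth = 15  [len(D.val) + 12]
33. n0.lab = true  [D.wid == 7]
34. n0.val = "wp"  ["wp"]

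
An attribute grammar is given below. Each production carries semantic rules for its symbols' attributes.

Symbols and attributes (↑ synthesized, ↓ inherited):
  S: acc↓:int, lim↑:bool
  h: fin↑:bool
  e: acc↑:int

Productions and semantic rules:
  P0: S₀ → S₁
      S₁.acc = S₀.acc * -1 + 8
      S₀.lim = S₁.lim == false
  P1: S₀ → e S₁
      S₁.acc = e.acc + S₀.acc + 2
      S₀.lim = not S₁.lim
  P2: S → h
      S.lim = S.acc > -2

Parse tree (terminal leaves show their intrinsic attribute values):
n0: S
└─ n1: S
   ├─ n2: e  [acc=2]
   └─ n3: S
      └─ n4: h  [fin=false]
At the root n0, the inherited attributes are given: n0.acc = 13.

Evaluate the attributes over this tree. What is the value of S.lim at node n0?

true

1. n0.acc = 13  [given at root]
2. n1.acc = -5  [S₀.acc * -1 + 8]
3. n2.acc = 2  [terminal]
4. n3.acc = -1  [e.acc + S₀.acc + 2]
5. n4.fin = false  [terminal]
6. n3.lim = true  [S.acc > -2]
7. n1.lim = false  [not S₁.lim]
8. n0.lim = true  [S₁.lim == false]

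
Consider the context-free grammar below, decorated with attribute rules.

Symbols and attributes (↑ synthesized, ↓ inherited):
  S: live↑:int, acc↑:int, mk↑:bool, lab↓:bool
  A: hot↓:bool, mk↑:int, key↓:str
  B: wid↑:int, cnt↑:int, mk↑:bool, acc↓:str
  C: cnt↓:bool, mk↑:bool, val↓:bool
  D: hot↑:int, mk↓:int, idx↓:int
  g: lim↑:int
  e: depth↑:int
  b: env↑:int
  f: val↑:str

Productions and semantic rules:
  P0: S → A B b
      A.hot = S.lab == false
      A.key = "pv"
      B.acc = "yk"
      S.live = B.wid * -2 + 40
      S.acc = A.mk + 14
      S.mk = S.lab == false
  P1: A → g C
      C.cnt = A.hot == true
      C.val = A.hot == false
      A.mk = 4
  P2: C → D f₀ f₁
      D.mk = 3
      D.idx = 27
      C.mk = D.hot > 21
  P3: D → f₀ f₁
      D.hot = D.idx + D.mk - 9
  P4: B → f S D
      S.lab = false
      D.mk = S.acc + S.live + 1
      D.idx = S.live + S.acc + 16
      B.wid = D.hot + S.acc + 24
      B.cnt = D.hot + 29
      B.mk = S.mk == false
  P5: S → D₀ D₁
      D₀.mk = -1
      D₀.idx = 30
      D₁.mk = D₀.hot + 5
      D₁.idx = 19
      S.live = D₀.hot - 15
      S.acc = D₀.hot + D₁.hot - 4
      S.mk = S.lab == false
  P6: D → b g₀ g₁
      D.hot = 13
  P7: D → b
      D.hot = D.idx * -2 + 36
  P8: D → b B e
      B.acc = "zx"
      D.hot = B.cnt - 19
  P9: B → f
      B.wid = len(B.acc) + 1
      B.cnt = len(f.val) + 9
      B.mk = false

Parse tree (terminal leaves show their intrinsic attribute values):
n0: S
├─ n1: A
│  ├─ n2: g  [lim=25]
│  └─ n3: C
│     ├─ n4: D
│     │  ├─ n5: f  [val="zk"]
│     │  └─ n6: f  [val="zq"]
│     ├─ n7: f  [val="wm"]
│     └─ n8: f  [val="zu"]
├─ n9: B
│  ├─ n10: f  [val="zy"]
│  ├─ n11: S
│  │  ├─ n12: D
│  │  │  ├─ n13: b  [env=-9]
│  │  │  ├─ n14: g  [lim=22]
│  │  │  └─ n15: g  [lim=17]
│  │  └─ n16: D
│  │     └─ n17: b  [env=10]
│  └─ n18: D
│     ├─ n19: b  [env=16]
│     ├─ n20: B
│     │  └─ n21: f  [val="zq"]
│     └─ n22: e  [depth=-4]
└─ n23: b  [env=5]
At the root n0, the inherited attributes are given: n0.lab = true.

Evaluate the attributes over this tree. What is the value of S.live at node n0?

1. n0.lab = true  [given at root]
2. n1.hot = false  [S.lab == false]
3. n1.key = "pv"  ["pv"]
4. n2.lim = 25  [terminal]
5. n3.cnt = false  [A.hot == true]
6. n3.val = true  [A.hot == false]
7. n4.mk = 3  [3]
8. n4.idx = 27  [27]
9. n5.val = "zk"  [terminal]
10. n6.val = "zq"  [terminal]
11. n4.hot = 21  [D.idx + D.mk - 9]
12. n7.val = "wm"  [terminal]
13. n8.val = "zu"  [terminal]
14. n3.mk = false  [D.hot > 21]
15. n1.mk = 4  [4]
16. n9.acc = "yk"  ["yk"]
17. n10.val = "zy"  [terminal]
18. n11.lab = false  [false]
19. n12.mk = -1  [-1]
20. n12.idx = 30  [30]
21. n13.env = -9  [terminal]
22. n14.lim = 22  [terminal]
23. n15.lim = 17  [terminal]
24. n12.hot = 13  [13]
25. n16.mk = 18  [D₀.hot + 5]
26. n16.idx = 19  [19]
27. n17.env = 10  [terminal]
28. n16.hot = -2  [D.idx * -2 + 36]
29. n11.live = -2  [D₀.hot - 15]
30. n11.acc = 7  [D₀.hot + D₁.hot - 4]
31. n11.mk = true  [S.lab == false]
32. n18.mk = 6  [S.acc + S.live + 1]
33. n18.idx = 21  [S.live + S.acc + 16]
34. n19.env = 16  [terminal]
35. n20.acc = "zx"  ["zx"]
36. n21.val = "zq"  [terminal]
37. n20.wid = 3  [len(B.acc) + 1]
38. n20.cnt = 11  [len(f.val) + 9]
39. n20.mk = false  [false]
40. n22.depth = -4  [terminal]
41. n18.hot = -8  [B.cnt - 19]
42. n9.wid = 23  [D.hot + S.acc + 24]
43. n9.cnt = 21  [D.hot + 29]
44. n9.mk = false  [S.mk == false]
45. n23.env = 5  [terminal]
46. n0.live = -6  [B.wid * -2 + 40]
47. n0.acc = 18  [A.mk + 14]
48. n0.mk = false  [S.lab == false]

-6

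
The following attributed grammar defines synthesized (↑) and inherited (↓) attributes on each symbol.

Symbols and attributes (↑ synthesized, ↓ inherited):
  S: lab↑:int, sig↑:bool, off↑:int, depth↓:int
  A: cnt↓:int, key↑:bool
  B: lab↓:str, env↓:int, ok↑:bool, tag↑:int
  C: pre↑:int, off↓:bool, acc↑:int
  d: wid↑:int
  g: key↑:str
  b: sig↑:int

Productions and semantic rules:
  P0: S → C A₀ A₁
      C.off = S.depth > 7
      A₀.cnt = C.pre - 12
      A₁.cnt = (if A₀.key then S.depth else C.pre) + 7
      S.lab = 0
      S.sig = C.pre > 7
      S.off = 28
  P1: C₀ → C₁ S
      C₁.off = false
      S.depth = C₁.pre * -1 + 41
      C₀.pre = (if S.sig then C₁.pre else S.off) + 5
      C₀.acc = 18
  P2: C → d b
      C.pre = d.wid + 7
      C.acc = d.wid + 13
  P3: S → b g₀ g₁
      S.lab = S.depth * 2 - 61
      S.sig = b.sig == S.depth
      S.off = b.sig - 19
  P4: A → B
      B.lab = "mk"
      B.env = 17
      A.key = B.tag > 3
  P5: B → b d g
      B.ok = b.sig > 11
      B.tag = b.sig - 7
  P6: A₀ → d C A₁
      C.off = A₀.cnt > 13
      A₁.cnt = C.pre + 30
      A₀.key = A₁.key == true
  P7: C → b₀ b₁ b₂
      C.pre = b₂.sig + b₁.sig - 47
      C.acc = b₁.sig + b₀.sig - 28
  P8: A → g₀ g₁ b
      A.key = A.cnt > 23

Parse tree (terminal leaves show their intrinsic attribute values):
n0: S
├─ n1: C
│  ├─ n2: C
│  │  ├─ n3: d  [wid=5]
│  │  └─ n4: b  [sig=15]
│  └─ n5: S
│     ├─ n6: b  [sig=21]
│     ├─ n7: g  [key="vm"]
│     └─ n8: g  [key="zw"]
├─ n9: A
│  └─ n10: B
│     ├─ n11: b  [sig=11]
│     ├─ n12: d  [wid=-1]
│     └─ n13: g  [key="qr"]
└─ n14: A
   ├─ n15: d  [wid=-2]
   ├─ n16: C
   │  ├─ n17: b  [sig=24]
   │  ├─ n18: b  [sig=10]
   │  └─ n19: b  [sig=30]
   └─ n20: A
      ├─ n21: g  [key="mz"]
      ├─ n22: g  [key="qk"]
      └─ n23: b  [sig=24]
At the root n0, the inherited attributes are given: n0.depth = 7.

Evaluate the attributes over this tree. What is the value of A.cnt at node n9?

1. n0.depth = 7  [given at root]
2. n1.off = false  [S.depth > 7]
3. n2.off = false  [false]
4. n3.wid = 5  [terminal]
5. n4.sig = 15  [terminal]
6. n2.pre = 12  [d.wid + 7]
7. n2.acc = 18  [d.wid + 13]
8. n5.depth = 29  [C₁.pre * -1 + 41]
9. n6.sig = 21  [terminal]
10. n7.key = "vm"  [terminal]
11. n8.key = "zw"  [terminal]
12. n5.lab = -3  [S.depth * 2 - 61]
13. n5.sig = false  [b.sig == S.depth]
14. n5.off = 2  [b.sig - 19]
15. n1.pre = 7  [(if S.sig then C₁.pre else S.off) + 5]
16. n1.acc = 18  [18]
17. n9.cnt = -5  [C.pre - 12]
18. n10.lab = "mk"  ["mk"]
19. n10.env = 17  [17]
20. n11.sig = 11  [terminal]
21. n12.wid = -1  [terminal]
22. n13.key = "qr"  [terminal]
23. n10.ok = false  [b.sig > 11]
24. n10.tag = 4  [b.sig - 7]
25. n9.key = true  [B.tag > 3]
26. n14.cnt = 14  [(if A₀.key then S.depth else C.pre) + 7]
27. n15.wid = -2  [terminal]
28. n16.off = true  [A₀.cnt > 13]
29. n17.sig = 24  [terminal]
30. n18.sig = 10  [terminal]
31. n19.sig = 30  [terminal]
32. n16.pre = -7  [b₂.sig + b₁.sig - 47]
33. n16.acc = 6  [b₁.sig + b₀.sig - 28]
34. n20.cnt = 23  [C.pre + 30]
35. n21.key = "mz"  [terminal]
36. n22.key = "qk"  [terminal]
37. n23.sig = 24  [terminal]
38. n20.key = false  [A.cnt > 23]
39. n14.key = false  [A₁.key == true]
40. n0.lab = 0  [0]
41. n0.sig = false  [C.pre > 7]
42. n0.off = 28  [28]

-5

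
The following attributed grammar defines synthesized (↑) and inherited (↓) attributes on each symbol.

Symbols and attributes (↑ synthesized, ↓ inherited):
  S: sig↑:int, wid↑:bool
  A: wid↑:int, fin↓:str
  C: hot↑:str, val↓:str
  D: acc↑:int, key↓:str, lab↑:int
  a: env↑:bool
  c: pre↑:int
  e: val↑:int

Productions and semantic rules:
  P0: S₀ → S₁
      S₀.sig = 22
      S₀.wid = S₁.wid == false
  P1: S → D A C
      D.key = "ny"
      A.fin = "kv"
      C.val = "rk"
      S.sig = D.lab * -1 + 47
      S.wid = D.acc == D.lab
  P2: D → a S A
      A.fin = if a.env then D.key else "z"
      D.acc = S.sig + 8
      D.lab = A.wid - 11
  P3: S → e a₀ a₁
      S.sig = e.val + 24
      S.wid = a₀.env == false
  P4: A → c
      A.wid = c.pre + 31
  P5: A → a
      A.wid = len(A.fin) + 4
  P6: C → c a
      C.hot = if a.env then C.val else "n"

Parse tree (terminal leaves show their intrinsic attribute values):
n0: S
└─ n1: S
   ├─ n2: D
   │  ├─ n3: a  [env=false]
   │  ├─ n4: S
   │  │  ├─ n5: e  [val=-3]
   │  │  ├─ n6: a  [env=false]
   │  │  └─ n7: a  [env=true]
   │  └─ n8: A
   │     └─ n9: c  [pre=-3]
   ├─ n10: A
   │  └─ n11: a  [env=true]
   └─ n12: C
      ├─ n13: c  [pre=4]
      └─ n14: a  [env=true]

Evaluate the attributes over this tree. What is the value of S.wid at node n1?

false

1. n2.key = "ny"  ["ny"]
2. n3.env = false  [terminal]
3. n5.val = -3  [terminal]
4. n6.env = false  [terminal]
5. n7.env = true  [terminal]
6. n4.sig = 21  [e.val + 24]
7. n4.wid = true  [a₀.env == false]
8. n8.fin = "z"  [if a.env then D.key else "z"]
9. n9.pre = -3  [terminal]
10. n8.wid = 28  [c.pre + 31]
11. n2.acc = 29  [S.sig + 8]
12. n2.lab = 17  [A.wid - 11]
13. n10.fin = "kv"  ["kv"]
14. n11.env = true  [terminal]
15. n10.wid = 6  [len(A.fin) + 4]
16. n12.val = "rk"  ["rk"]
17. n13.pre = 4  [terminal]
18. n14.env = true  [terminal]
19. n12.hot = "rk"  [if a.env then C.val else "n"]
20. n1.sig = 30  [D.lab * -1 + 47]
21. n1.wid = false  [D.acc == D.lab]
22. n0.sig = 22  [22]
23. n0.wid = true  [S₁.wid == false]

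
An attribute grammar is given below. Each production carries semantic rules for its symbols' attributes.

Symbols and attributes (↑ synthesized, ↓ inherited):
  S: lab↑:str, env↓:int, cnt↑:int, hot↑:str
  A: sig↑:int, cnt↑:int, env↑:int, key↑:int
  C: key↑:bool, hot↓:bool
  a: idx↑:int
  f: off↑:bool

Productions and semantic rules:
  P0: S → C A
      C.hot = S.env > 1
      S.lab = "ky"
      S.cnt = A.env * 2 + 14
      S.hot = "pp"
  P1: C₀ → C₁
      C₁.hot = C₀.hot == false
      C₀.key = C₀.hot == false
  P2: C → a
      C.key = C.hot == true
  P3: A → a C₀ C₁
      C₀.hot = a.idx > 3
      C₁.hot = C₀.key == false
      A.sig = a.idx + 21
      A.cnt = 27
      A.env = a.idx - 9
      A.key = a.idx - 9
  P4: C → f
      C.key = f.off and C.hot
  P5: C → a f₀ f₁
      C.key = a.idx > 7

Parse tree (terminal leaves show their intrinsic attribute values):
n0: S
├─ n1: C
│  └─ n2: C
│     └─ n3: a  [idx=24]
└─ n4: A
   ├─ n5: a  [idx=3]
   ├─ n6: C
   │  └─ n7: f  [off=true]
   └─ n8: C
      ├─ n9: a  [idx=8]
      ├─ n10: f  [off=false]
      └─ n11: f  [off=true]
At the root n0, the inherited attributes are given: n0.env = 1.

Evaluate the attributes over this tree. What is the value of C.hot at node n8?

true

1. n0.env = 1  [given at root]
2. n1.hot = false  [S.env > 1]
3. n2.hot = true  [C₀.hot == false]
4. n3.idx = 24  [terminal]
5. n2.key = true  [C.hot == true]
6. n1.key = true  [C₀.hot == false]
7. n5.idx = 3  [terminal]
8. n6.hot = false  [a.idx > 3]
9. n7.off = true  [terminal]
10. n6.key = false  [f.off and C.hot]
11. n8.hot = true  [C₀.key == false]
12. n9.idx = 8  [terminal]
13. n10.off = false  [terminal]
14. n11.off = true  [terminal]
15. n8.key = true  [a.idx > 7]
16. n4.sig = 24  [a.idx + 21]
17. n4.cnt = 27  [27]
18. n4.env = -6  [a.idx - 9]
19. n4.key = -6  [a.idx - 9]
20. n0.lab = "ky"  ["ky"]
21. n0.cnt = 2  [A.env * 2 + 14]
22. n0.hot = "pp"  ["pp"]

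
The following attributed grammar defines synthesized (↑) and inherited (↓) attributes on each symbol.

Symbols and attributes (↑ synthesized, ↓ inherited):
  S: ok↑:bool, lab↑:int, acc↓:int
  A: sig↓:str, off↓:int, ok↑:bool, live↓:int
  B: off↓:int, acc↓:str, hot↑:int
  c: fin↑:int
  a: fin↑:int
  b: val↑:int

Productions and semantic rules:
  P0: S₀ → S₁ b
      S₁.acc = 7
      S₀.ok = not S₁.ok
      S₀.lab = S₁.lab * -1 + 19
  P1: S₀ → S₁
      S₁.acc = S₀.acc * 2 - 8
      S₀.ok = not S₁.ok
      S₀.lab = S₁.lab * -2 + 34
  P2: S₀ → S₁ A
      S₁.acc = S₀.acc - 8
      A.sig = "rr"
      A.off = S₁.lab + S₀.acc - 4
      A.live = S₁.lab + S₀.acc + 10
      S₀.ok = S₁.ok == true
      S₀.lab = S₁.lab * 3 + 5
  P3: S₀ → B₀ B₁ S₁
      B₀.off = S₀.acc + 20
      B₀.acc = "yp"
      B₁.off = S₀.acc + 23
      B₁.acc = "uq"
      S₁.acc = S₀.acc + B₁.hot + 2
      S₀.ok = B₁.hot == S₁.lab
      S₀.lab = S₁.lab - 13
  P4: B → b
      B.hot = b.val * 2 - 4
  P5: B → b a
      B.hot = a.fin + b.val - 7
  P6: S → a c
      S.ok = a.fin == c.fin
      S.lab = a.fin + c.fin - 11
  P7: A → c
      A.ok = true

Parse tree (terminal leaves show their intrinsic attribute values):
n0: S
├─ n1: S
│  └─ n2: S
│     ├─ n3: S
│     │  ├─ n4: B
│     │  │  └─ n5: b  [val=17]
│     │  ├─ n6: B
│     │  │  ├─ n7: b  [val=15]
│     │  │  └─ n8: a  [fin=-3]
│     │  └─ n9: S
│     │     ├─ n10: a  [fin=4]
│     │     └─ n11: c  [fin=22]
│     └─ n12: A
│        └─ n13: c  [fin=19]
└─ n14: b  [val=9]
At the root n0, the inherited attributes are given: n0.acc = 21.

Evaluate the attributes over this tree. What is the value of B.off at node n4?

1. n0.acc = 21  [given at root]
2. n1.acc = 7  [7]
3. n2.acc = 6  [S₀.acc * 2 - 8]
4. n3.acc = -2  [S₀.acc - 8]
5. n4.off = 18  [S₀.acc + 20]
6. n4.acc = "yp"  ["yp"]
7. n5.val = 17  [terminal]
8. n4.hot = 30  [b.val * 2 - 4]
9. n6.off = 21  [S₀.acc + 23]
10. n6.acc = "uq"  ["uq"]
11. n7.val = 15  [terminal]
12. n8.fin = -3  [terminal]
13. n6.hot = 5  [a.fin + b.val - 7]
14. n9.acc = 5  [S₀.acc + B₁.hot + 2]
15. n10.fin = 4  [terminal]
16. n11.fin = 22  [terminal]
17. n9.ok = false  [a.fin == c.fin]
18. n9.lab = 15  [a.fin + c.fin - 11]
19. n3.ok = false  [B₁.hot == S₁.lab]
20. n3.lab = 2  [S₁.lab - 13]
21. n12.sig = "rr"  ["rr"]
22. n12.off = 4  [S₁.lab + S₀.acc - 4]
23. n12.live = 18  [S₁.lab + S₀.acc + 10]
24. n13.fin = 19  [terminal]
25. n12.ok = true  [true]
26. n2.ok = false  [S₁.ok == true]
27. n2.lab = 11  [S₁.lab * 3 + 5]
28. n1.ok = true  [not S₁.ok]
29. n1.lab = 12  [S₁.lab * -2 + 34]
30. n14.val = 9  [terminal]
31. n0.ok = false  [not S₁.ok]
32. n0.lab = 7  [S₁.lab * -1 + 19]

18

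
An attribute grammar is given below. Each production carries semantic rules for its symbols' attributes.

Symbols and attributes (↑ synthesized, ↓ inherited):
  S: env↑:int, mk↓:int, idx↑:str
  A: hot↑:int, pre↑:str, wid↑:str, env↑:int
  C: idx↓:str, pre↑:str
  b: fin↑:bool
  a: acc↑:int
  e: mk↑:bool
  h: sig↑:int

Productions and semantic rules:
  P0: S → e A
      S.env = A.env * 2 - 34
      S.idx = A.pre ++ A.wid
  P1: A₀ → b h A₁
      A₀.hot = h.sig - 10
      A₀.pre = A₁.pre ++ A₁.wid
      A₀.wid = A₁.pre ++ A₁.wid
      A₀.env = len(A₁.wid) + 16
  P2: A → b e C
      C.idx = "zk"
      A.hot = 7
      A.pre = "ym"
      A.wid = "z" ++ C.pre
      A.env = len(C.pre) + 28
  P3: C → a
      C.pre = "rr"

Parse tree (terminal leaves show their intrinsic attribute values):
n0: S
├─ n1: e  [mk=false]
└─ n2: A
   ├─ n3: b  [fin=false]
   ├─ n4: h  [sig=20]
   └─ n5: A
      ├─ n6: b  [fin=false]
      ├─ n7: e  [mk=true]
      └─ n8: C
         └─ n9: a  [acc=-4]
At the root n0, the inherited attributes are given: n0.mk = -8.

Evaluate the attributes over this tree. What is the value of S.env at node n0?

1. n0.mk = -8  [given at root]
2. n1.mk = false  [terminal]
3. n3.fin = false  [terminal]
4. n4.sig = 20  [terminal]
5. n6.fin = false  [terminal]
6. n7.mk = true  [terminal]
7. n8.idx = "zk"  ["zk"]
8. n9.acc = -4  [terminal]
9. n8.pre = "rr"  ["rr"]
10. n5.hot = 7  [7]
11. n5.pre = "ym"  ["ym"]
12. n5.wid = "zrr"  ["z" ++ C.pre]
13. n5.env = 30  [len(C.pre) + 28]
14. n2.hot = 10  [h.sig - 10]
15. n2.pre = "ymzrr"  [A₁.pre ++ A₁.wid]
16. n2.wid = "ymzrr"  [A₁.pre ++ A₁.wid]
17. n2.env = 19  [len(A₁.wid) + 16]
18. n0.env = 4  [A.env * 2 - 34]
19. n0.idx = "ymzrrymzrr"  [A.pre ++ A.wid]

4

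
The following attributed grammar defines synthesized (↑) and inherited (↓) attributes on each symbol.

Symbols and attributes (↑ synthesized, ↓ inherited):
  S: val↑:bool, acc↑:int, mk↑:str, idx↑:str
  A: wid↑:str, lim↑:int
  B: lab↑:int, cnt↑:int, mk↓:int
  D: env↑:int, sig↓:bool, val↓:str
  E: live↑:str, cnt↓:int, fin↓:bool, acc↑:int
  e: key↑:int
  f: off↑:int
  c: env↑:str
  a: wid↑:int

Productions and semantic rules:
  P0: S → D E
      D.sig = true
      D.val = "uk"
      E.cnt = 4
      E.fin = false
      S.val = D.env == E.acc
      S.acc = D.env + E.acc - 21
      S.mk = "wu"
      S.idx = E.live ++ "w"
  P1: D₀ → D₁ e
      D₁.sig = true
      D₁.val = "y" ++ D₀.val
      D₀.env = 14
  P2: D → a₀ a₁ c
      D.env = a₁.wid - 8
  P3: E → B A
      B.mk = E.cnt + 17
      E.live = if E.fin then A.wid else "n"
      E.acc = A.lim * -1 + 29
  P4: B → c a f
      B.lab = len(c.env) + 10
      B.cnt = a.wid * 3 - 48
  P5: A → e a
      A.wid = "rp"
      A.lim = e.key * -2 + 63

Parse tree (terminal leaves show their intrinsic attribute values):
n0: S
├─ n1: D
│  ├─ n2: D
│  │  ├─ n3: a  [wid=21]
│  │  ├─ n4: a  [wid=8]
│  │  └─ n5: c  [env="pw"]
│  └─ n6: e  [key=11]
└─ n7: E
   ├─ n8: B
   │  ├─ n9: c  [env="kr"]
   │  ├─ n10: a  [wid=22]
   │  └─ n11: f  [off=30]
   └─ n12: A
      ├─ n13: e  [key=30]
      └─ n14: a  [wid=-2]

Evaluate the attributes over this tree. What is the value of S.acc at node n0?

1. n1.sig = true  [true]
2. n1.val = "uk"  ["uk"]
3. n2.sig = true  [true]
4. n2.val = "yuk"  ["y" ++ D₀.val]
5. n3.wid = 21  [terminal]
6. n4.wid = 8  [terminal]
7. n5.env = "pw"  [terminal]
8. n2.env = 0  [a₁.wid - 8]
9. n6.key = 11  [terminal]
10. n1.env = 14  [14]
11. n7.cnt = 4  [4]
12. n7.fin = false  [false]
13. n8.mk = 21  [E.cnt + 17]
14. n9.env = "kr"  [terminal]
15. n10.wid = 22  [terminal]
16. n11.off = 30  [terminal]
17. n8.lab = 12  [len(c.env) + 10]
18. n8.cnt = 18  [a.wid * 3 - 48]
19. n13.key = 30  [terminal]
20. n14.wid = -2  [terminal]
21. n12.wid = "rp"  ["rp"]
22. n12.lim = 3  [e.key * -2 + 63]
23. n7.live = "n"  [if E.fin then A.wid else "n"]
24. n7.acc = 26  [A.lim * -1 + 29]
25. n0.val = false  [D.env == E.acc]
26. n0.acc = 19  [D.env + E.acc - 21]
27. n0.mk = "wu"  ["wu"]
28. n0.idx = "nw"  [E.live ++ "w"]

19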